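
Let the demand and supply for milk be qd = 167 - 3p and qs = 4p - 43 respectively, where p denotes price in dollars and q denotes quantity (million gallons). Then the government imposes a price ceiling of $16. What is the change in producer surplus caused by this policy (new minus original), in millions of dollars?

-686

In a free market, 167 - 3p = 4p - 43 gives the equilibrium p* = 30, q* = 77.
The ceiling of 16 is below the equilibrium price 30, so it binds.
At p = 16: qd = 167 - 3·16 = 119 and qs = 4·16 - 43 = 21.
Producer surplus without the control is ½ · (30 - 10.75) · 77 = 741.125.
With the ceiling, producers sell 21 units at 16, so PS = ½ · (16 - 10.75) · 21 = 55.125.
Change in producer surplus = 55.125 - 741.125 = -686.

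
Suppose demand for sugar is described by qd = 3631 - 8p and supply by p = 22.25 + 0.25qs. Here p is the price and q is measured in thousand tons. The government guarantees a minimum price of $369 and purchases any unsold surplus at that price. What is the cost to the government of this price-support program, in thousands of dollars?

261252

Rearranging supply gives qs = 4p - 89. In a free market, 3631 - 8p = 4p - 89 gives the equilibrium p* = 310, q* = 1151.
The floor of 369 is above the equilibrium price 310, so it binds.
At p = 369: qd = 3631 - 8·369 = 679 and qs = 4·369 - 89 = 1387.
Surplus = qs - qd = 708.
Government expenditure = surplus × support price = 708 × 369 = 261252.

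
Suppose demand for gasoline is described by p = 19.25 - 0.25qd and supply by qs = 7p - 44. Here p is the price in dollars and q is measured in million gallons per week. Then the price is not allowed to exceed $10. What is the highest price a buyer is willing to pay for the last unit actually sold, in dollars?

12.75

Rearranging demand gives qd = 77 - 4p. Setting quantity demanded equal to quantity supplied, 77 - 4p = 7p - 44, gives p* = 11 and q* = 33.
Since 10 < 11, the ceiling is binding.
At p = 10: qd = 77 - 4·10 = 37 and qs = 7·10 - 44 = 26.
Only 26 units reach the market. On the demand curve, the marginal buyer's willingness to pay at q = 26 is (77 - 26)/4 = 12.75.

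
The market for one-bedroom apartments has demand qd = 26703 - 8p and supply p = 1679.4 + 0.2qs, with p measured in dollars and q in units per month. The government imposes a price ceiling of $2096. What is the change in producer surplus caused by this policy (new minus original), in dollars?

Rearranging supply gives qs = 5p - 8397. Setting quantity demanded equal to quantity supplied, 26703 - 8p = 5p - 8397, gives p* = 2700 and q* = 5103.
The ceiling of 2096 is below the equilibrium price 2700, so it binds.
At p = 2096: qd = 26703 - 8·2096 = 9935 and qs = 5·2096 - 8397 = 2083.
Producer surplus without the control is ½ · (2700 - 1679.4) · 5103 = 2604060.9.
With the ceiling, producers sell 2083 units at 2096, so PS = ½ · (2096 - 1679.4) · 2083 = 433888.9.
Change in producer surplus = 433888.9 - 2604060.9 = -2170172.

-2170172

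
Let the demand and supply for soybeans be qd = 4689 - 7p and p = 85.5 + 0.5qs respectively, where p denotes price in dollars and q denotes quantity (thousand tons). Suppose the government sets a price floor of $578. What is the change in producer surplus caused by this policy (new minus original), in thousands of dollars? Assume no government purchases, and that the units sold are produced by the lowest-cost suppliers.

6745

Rearranging supply gives qs = 2p - 171. Setting quantity demanded equal to quantity supplied, 4689 - 7p = 2p - 171, gives p* = 540 and q* = 909.
Because the floor (578) lies above the market-clearing price, it is binding.
At p = 578: qd = 4689 - 7·578 = 643 and qs = 2·578 - 171 = 985.
Producer surplus without the control is ½ · (540 - 85.5) · 909 = 206570.25.
With the floor, 643 units are sold at 578. The supply price at q = 643 is 407, so PS = ½ · [(578 - 85.5) + (578 - 407)] · 643 = 213315.25.
Change in producer surplus = 213315.25 - 206570.25 = 6745.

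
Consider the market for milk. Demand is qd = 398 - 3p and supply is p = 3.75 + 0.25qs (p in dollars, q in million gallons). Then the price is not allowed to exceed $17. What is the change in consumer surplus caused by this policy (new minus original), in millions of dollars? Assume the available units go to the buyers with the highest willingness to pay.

-2478

Rearranging supply gives qs = 4p - 15. Equilibrium: 398 - 3p = 4p - 15, so 413 = 7p and p* = 59, q* = 221.
Because the ceiling (17) lies below the market-clearing price, it is binding.
At p = 17: qd = 398 - 3·17 = 347 and qs = 4·17 - 15 = 53.
Consumer surplus without the control is ½ · (398/3 - 59) · 221 = 48841/6.
With the ceiling, 53 units are sold at 17 (assume they go to the highest-value buyers). The demand price at q = 53 is 115, so CS = ½ · [(398/3 - 17) + (115 - 17)] · 53 = 33973/6.
Change in consumer surplus = 33973/6 - 48841/6 = -2478.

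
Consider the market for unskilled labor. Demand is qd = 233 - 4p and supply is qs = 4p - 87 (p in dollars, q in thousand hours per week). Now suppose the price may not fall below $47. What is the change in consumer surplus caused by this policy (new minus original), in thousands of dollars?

-413

Equilibrium: 233 - 4p = 4p - 87, so 320 = 8p and p* = 40, q* = 73.
Because the floor (47) lies above the market-clearing price, it is binding.
At p = 47: qd = 233 - 4·47 = 45 and qs = 4·47 - 87 = 101.
Consumer surplus without the control is ½ · (58.25 - 40) · 73 = 666.125.
With the floor, consumers buy 45 units at 47, so CS = ½ · (58.25 - 47) · 45 = 253.125.
Change in consumer surplus = 253.125 - 666.125 = -413.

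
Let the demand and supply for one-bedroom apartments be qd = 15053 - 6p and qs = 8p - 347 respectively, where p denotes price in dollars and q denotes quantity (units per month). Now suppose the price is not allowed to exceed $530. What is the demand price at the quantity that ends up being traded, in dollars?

Equilibrium: 15053 - 6p = 8p - 347, so 15400 = 14p and p* = 1100, q* = 8453.
The ceiling of 530 is below the equilibrium price 1100, so it binds.
At p = 530: qd = 15053 - 6·530 = 11873 and qs = 8·530 - 347 = 3893.
Only 3893 units reach the market. On the demand curve, the marginal buyer's willingness to pay at q = 3893 is (15053 - 3893)/6 = 1860.

1860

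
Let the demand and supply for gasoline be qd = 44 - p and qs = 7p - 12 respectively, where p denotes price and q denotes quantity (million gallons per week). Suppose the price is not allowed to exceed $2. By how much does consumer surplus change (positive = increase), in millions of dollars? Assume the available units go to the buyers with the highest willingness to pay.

In a free market, 44 - p = 7p - 12 gives the equilibrium p* = 7, q* = 37.
Because the ceiling (2) lies below the market-clearing price, it is binding.
At p = 2: qd = 44 - 2 = 42 and qs = 7·2 - 12 = 2.
Consumer surplus without the control is ½ · (44 - 7) · 37 = 684.5.
With the ceiling, 2 units are sold at 2 (assume they go to the highest-value buyers). The demand price at q = 2 is 42, so CS = ½ · [(44 - 2) + (42 - 2)] · 2 = 82.
Change in consumer surplus = 82 - 684.5 = -602.5.

-602.5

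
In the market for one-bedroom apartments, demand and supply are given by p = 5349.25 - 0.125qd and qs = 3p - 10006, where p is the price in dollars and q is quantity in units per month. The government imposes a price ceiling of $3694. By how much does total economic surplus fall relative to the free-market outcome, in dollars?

2522924.25

Rearranging demand gives qd = 42794 - 8p. In a free market, 42794 - 8p = 3p - 10006 gives the equilibrium p* = 4800, q* = 4394.
Because the ceiling (3694) lies below the market-clearing price, it is binding.
At p = 3694: qd = 42794 - 8·3694 = 13242 and qs = 3·3694 - 10006 = 1076.
Quantity traded falls to 1076. At q = 1076 the demand price is (42794 - 1076)/8 = 5214.75 and the supply price is (10006 + 1076)/3 = 3694.
Deadweight loss = ½ · (5214.75 - 3694) · (4394 - 1076) = ½ · 1520.75 · 3318 = 2522924.25.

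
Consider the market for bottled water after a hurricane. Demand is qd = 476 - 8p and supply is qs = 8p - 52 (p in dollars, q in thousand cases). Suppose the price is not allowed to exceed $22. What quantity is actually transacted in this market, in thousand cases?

124

Without the control the market clears where 476 - 8p = 8p - 52, i.e. p* = 33 and q* = 212.
Because the ceiling (22) lies below the market-clearing price, it is binding.
At p = 22: qd = 476 - 8·22 = 300 and qs = 8·22 - 52 = 124.
The quantity actually transacted is the short side, supply: 124.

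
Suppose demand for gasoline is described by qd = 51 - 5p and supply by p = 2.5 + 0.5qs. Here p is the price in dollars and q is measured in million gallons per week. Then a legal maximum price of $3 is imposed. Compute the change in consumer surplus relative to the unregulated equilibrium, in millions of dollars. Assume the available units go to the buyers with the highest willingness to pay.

-5

Rearranging supply gives qs = 2p - 5. Setting quantity demanded equal to quantity supplied, 51 - 5p = 2p - 5, gives p* = 8 and q* = 11.
Since 3 < 8, the ceiling is binding.
At p = 3: qd = 51 - 5·3 = 36 and qs = 2·3 - 5 = 1.
Consumer surplus without the control is ½ · (10.2 - 8) · 11 = 12.1.
With the ceiling, 1 units are sold at 3 (assume they go to the highest-value buyers). The demand price at q = 1 is 10, so CS = ½ · [(10.2 - 3) + (10 - 3)] · 1 = 7.1.
Change in consumer surplus = 7.1 - 12.1 = -5.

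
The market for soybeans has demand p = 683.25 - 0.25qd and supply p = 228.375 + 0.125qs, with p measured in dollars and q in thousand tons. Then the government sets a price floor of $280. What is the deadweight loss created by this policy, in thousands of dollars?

0

Rearranging demand gives qd = 2733 - 4p; rearranging supply gives qs = 8p - 1827. Setting quantity demanded equal to quantity supplied, 2733 - 4p = 8p - 1827, gives p* = 380 and q* = 1213.
The floor of 280 is below the equilibrium price 380, so it is not binding; the market clears at p* = 380, q* = 1213.
Since the control does not bind, no trades are prevented and deadweight loss is zero.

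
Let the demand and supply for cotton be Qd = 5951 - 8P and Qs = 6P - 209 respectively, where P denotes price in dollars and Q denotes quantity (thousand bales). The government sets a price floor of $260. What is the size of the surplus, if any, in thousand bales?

0

Equilibrium: 5951 - 8P = 6P - 209, so 6160 = 14P and P* = 440, Q* = 2431.
The floor of 260 is below the equilibrium price 440, so it is not binding; the market clears at P* = 440, Q* = 2431.
Since the control does not bind, there is no surplus.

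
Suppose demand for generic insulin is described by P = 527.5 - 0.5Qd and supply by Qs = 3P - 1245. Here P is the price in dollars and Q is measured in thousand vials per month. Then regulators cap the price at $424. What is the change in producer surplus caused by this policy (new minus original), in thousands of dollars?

-2916

Rearranging demand gives Qd = 1055 - 2P. Setting quantity demanded equal to quantity supplied, 1055 - 2P = 3P - 1245, gives P* = 460 and Q* = 135.
The ceiling of 424 is below the equilibrium price 460, so it binds.
At P = 424: Qd = 1055 - 2·424 = 207 and Qs = 3·424 - 1245 = 27.
Producer surplus without the control is ½ · (460 - 415) · 135 = 3037.5.
With the ceiling, producers sell 27 units at 424, so PS = ½ · (424 - 415) · 27 = 121.5.
Change in producer surplus = 121.5 - 3037.5 = -2916.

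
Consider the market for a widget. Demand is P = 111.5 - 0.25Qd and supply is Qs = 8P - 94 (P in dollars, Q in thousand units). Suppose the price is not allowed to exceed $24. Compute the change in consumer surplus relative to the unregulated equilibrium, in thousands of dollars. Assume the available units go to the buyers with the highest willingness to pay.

-1470

Rearranging demand gives Qd = 446 - 4P. Setting quantity demanded equal to quantity supplied, 446 - 4P = 8P - 94, gives P* = 45 and Q* = 266.
Since 24 < 45, the ceiling is binding.
At P = 24: Qd = 446 - 4·24 = 350 and Qs = 8·24 - 94 = 98.
Consumer surplus without the control is ½ · (111.5 - 45) · 266 = 8844.5.
With the ceiling, 98 units are sold at 24 (assume they go to the highest-value buyers). The demand price at Q = 98 is 87, so CS = ½ · [(111.5 - 24) + (87 - 24)] · 98 = 7374.5.
Change in consumer surplus = 7374.5 - 8844.5 = -1470.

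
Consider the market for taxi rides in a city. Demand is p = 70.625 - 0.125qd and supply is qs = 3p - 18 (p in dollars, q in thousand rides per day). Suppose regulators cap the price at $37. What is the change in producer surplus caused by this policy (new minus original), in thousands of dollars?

-1872

Rearranging demand gives qd = 565 - 8p. Setting quantity demanded equal to quantity supplied, 565 - 8p = 3p - 18, gives p* = 53 and q* = 141.
Because the ceiling (37) lies below the market-clearing price, it is binding.
At p = 37: qd = 565 - 8·37 = 269 and qs = 3·37 - 18 = 93.
Producer surplus without the control is ½ · (53 - 6) · 141 = 3313.5.
With the ceiling, producers sell 93 units at 37, so PS = ½ · (37 - 6) · 93 = 1441.5.
Change in producer surplus = 1441.5 - 3313.5 = -1872.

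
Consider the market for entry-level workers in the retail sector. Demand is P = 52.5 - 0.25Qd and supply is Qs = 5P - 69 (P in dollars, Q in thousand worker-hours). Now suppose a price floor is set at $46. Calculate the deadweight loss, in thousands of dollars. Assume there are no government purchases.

Rearranging demand gives Qd = 210 - 4P. Setting quantity demanded equal to quantity supplied, 210 - 4P = 5P - 69, gives P* = 31 and Q* = 86.
The floor of 46 is above the equilibrium price 31, so it binds.
At P = 46: Qd = 210 - 4·46 = 26 and Qs = 5·46 - 69 = 161.
Quantity traded falls to 26. At Q = 26 the demand price is (210 - 26)/4 = 46 and the supply price is (69 + 26)/5 = 19.
Deadweight loss = ½ · (46 - 19) · (86 - 26) = ½ · 27 · 60 = 810.

810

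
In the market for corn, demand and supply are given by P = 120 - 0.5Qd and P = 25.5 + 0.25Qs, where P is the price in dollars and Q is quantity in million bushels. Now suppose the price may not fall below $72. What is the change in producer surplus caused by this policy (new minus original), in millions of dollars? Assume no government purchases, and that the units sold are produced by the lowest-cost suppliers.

Rearranging demand gives Qd = 240 - 2P; rearranging supply gives Qs = 4P - 102. In a free market, 240 - 2P = 4P - 102 gives the equilibrium P* = 57, Q* = 126.
Since 72 > 57, the floor is binding.
At P = 72: Qd = 240 - 2·72 = 96 and Qs = 4·72 - 102 = 186.
Producer surplus without the control is ½ · (57 - 25.5) · 126 = 1984.5.
With the floor, 96 units are sold at 72. The supply price at Q = 96 is 49.5, so PS = ½ · [(72 - 25.5) + (72 - 49.5)] · 96 = 3312.
Change in producer surplus = 3312 - 1984.5 = 1327.5.

1327.5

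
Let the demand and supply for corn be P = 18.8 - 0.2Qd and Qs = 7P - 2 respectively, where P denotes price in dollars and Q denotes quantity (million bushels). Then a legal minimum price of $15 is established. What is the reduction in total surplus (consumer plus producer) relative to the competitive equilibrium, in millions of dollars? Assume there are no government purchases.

Rearranging demand gives Qd = 94 - 5P. Without the control the market clears where 94 - 5P = 7P - 2, i.e. P* = 8 and Q* = 54.
Because the floor (15) lies above the market-clearing price, it is binding.
At P = 15: Qd = 94 - 5·15 = 19 and Qs = 7·15 - 2 = 103.
Quantity traded falls to 19. At Q = 19 the demand price is (94 - 19)/5 = 15 and the supply price is (2 + 19)/7 = 3.
Deadweight loss = ½ · (15 - 3) · (54 - 19) = ½ · 12 · 35 = 210.

210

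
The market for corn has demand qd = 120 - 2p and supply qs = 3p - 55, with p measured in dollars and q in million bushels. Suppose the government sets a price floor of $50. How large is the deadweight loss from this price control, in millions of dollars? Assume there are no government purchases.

In a free market, 120 - 2p = 3p - 55 gives the equilibrium p* = 35, q* = 50.
Since 50 > 35, the floor is binding.
At p = 50: qd = 120 - 2·50 = 20 and qs = 3·50 - 55 = 95.
Quantity traded falls to 20. At q = 20 the demand price is (120 - 20)/2 = 50 and the supply price is (55 + 20)/3 = 25.
Deadweight loss = ½ · (50 - 25) · (50 - 20) = ½ · 25 · 30 = 375.

375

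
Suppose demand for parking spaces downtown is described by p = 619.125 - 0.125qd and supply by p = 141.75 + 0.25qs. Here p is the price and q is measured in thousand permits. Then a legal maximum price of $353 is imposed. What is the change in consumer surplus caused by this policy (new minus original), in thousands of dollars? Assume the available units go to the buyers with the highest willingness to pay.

78966

Rearranging demand gives qd = 4953 - 8p; rearranging supply gives qs = 4p - 567. Without the control the market clears where 4953 - 8p = 4p - 567, i.e. p* = 460 and q* = 1273.
The ceiling of 353 is below the equilibrium price 460, so it binds.
At p = 353: qd = 4953 - 8·353 = 2129 and qs = 4·353 - 567 = 845.
Consumer surplus without the control is ½ · (619.125 - 460) · 1273 = 101283.0625.
With the ceiling, 845 units are sold at 353 (assume they go to the highest-value buyers). The demand price at q = 845 is 513.5, so CS = ½ · [(619.125 - 353) + (513.5 - 353)] · 845 = 180249.0625.
Change in consumer surplus = 180249.0625 - 101283.0625 = 78966.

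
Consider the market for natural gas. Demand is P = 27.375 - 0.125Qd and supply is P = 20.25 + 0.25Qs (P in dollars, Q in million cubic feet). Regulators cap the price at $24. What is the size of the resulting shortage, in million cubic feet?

12

Rearranging demand gives Qd = 219 - 8P; rearranging supply gives Qs = 4P - 81. In a free market, 219 - 8P = 4P - 81 gives the equilibrium P* = 25, Q* = 19.
Since 24 < 25, the ceiling is binding.
At P = 24: Qd = 219 - 8·24 = 27 and Qs = 4·24 - 81 = 15.
Shortage = Qd - Qs = 27 - 15 = 12.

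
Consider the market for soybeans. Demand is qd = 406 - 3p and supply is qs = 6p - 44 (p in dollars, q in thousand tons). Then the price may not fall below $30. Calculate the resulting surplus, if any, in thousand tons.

Equilibrium: 406 - 3p = 6p - 44, so 450 = 9p and p* = 50, q* = 256.
Since 30 is below p* = 50, the floor does not bind and the free-market outcome prevails.
Since the control does not bind, there is no surplus.

0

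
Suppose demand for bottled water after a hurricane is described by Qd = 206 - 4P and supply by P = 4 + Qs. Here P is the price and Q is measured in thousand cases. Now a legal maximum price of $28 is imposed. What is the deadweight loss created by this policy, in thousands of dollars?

122.5

Rearranging supply gives Qs = P - 4. Equilibrium: 206 - 4P = P - 4, so 210 = 5P and P* = 42, Q* = 38.
The ceiling of 28 is below the equilibrium price 42, so it binds.
At P = 28: Qd = 206 - 4·28 = 94 and Qs = 28 - 4 = 24.
Quantity traded falls to 24. At Q = 24 the demand price is (206 - 24)/4 = 45.5 and the supply price is 4 + 24 = 28.
Deadweight loss = ½ · (45.5 - 28) · (38 - 24) = ½ · 17.5 · 14 = 122.5.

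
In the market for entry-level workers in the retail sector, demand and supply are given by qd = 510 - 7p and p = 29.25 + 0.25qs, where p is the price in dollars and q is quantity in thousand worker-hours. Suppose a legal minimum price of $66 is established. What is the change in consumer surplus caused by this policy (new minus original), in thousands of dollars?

-715.5

Rearranging supply gives qs = 4p - 117. Equilibrium: 510 - 7p = 4p - 117, so 627 = 11p and p* = 57, q* = 111.
The floor of 66 is above the equilibrium price 57, so it binds.
At p = 66: qd = 510 - 7·66 = 48 and qs = 4·66 - 117 = 147.
Consumer surplus without the control is ½ · (510/7 - 57) · 111 = 12321/14.
With the floor, consumers buy 48 units at 66, so CS = ½ · (510/7 - 66) · 48 = 1152/7.
Change in consumer surplus = 1152/7 - 12321/14 = -715.5.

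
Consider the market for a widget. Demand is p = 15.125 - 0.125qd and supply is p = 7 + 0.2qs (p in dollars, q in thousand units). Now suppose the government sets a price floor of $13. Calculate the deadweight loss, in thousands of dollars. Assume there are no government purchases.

Rearranging demand gives qd = 121 - 8p; rearranging supply gives qs = 5p - 35. Equilibrium: 121 - 8p = 5p - 35, so 156 = 13p and p* = 12, q* = 25.
The floor of 13 is above the equilibrium price 12, so it binds.
At p = 13: qd = 121 - 8·13 = 17 and qs = 5·13 - 35 = 30.
Quantity traded falls to 17. At q = 17 the demand price is (121 - 17)/8 = 13 and the supply price is (35 + 17)/5 = 10.4.
Deadweight loss = ½ · (13 - 10.4) · (25 - 17) = ½ · 2.6 · 8 = 10.4.

10.4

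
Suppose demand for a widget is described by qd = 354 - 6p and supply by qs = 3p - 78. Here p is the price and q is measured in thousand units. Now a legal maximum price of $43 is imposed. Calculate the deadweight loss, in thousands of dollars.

56.25

Equilibrium: 354 - 6p = 3p - 78, so 432 = 9p and p* = 48, q* = 66.
The ceiling of 43 is below the equilibrium price 48, so it binds.
At p = 43: qd = 354 - 6·43 = 96 and qs = 3·43 - 78 = 51.
Quantity traded falls to 51. At q = 51 the demand price is (354 - 51)/6 = 50.5 and the supply price is (78 + 51)/3 = 43.
Deadweight loss = ½ · (50.5 - 43) · (66 - 51) = ½ · 7.5 · 15 = 56.25.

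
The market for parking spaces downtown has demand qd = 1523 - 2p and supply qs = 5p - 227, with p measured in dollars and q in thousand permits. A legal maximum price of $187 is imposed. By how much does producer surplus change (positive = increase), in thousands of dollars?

Setting quantity demanded equal to quantity supplied, 1523 - 2p = 5p - 227, gives p* = 250 and q* = 1023.
The ceiling of 187 is below the equilibrium price 250, so it binds.
At p = 187: qd = 1523 - 2·187 = 1149 and qs = 5·187 - 227 = 708.
Producer surplus without the control is ½ · (250 - 45.4) · 1023 = 104652.9.
With the ceiling, producers sell 708 units at 187, so PS = ½ · (187 - 45.4) · 708 = 50126.4.
Change in producer surplus = 50126.4 - 104652.9 = -54526.5.

-54526.5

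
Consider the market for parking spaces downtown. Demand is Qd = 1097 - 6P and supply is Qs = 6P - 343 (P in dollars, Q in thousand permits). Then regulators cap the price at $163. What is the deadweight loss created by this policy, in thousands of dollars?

0

In a free market, 1097 - 6P = 6P - 343 gives the equilibrium P* = 120, Q* = 377.
The ceiling of 163 is above the equilibrium price 120, so it is not binding; the market clears at P* = 120, Q* = 377.
Since the control does not bind, no trades are prevented and deadweight loss is zero.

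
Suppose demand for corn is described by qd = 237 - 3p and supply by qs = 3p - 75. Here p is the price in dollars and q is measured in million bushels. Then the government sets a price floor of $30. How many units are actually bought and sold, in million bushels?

81

Without the control the market clears where 237 - 3p = 3p - 75, i.e. p* = 52 and q* = 81.
The floor of 30 is below the equilibrium price 52, so it is not binding; the market clears at p* = 52, q* = 81.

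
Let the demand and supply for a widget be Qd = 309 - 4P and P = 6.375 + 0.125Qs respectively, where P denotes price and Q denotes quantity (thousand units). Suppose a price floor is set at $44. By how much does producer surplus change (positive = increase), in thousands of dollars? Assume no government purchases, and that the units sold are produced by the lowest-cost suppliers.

Rearranging supply gives Qs = 8P - 51. Equilibrium: 309 - 4P = 8P - 51, so 360 = 12P and P* = 30, Q* = 189.
The floor of 44 is above the equilibrium price 30, so it binds.
At P = 44: Qd = 309 - 4·44 = 133 and Qs = 8·44 - 51 = 301.
Producer surplus without the control is ½ · (30 - 6.375) · 189 = 2232.5625.
With the floor, 133 units are sold at 44. The supply price at Q = 133 is 23, so PS = ½ · [(44 - 6.375) + (44 - 23)] · 133 = 3898.5625.
Change in producer surplus = 3898.5625 - 2232.5625 = 1666.

1666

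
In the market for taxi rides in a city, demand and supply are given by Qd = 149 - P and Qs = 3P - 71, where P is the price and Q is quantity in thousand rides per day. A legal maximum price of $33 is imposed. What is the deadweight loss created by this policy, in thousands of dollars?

2904

Equilibrium: 149 - P = 3P - 71, so 220 = 4P and P* = 55, Q* = 94.
Since 33 < 55, the ceiling is binding.
At P = 33: Qd = 149 - 33 = 116 and Qs = 3·33 - 71 = 28.
Quantity traded falls to 28. At Q = 28 the demand price is 149 - 28 = 121 and the supply price is (71 + 28)/3 = 33.
Deadweight loss = ½ · (121 - 33) · (94 - 28) = ½ · 88 · 66 = 2904.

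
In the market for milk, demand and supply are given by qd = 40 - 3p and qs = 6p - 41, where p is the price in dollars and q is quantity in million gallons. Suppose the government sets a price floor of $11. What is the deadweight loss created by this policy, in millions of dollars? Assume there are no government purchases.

9

Without the control the market clears where 40 - 3p = 6p - 41, i.e. p* = 9 and q* = 13.
Because the floor (11) lies above the market-clearing price, it is binding.
At p = 11: qd = 40 - 3·11 = 7 and qs = 6·11 - 41 = 25.
Quantity traded falls to 7. At q = 7 the demand price is (40 - 7)/3 = 11 and the supply price is (41 + 7)/6 = 8.
Deadweight loss = ½ · (11 - 8) · (13 - 7) = ½ · 3 · 6 = 9.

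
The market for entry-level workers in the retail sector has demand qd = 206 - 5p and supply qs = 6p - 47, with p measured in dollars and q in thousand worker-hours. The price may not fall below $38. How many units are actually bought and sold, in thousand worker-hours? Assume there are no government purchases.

In a free market, 206 - 5p = 6p - 47 gives the equilibrium p* = 23, q* = 91.
The floor of 38 is above the equilibrium price 23, so it binds.
At p = 38: qd = 206 - 5·38 = 16 and qs = 6·38 - 47 = 181.
The quantity actually transacted is the short side, demand: 16.

16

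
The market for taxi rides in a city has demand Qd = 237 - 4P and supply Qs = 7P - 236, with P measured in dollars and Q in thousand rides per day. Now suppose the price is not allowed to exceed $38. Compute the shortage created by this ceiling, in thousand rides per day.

Equilibrium: 237 - 4P = 7P - 236, so 473 = 11P and P* = 43, Q* = 65.
Since 38 < 43, the ceiling is binding.
At P = 38: Qd = 237 - 4·38 = 85 and Qs = 7·38 - 236 = 30.
Shortage = Qd - Qs = 85 - 30 = 55.

55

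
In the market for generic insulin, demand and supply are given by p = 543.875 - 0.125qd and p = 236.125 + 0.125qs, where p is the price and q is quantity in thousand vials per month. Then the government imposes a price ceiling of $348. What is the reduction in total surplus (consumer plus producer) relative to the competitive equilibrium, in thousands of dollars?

Rearranging demand gives qd = 4351 - 8p; rearranging supply gives qs = 8p - 1889. Without the control the market clears where 4351 - 8p = 8p - 1889, i.e. p* = 390 and q* = 1231.
Because the ceiling (348) lies below the market-clearing price, it is binding.
At p = 348: qd = 4351 - 8·348 = 1567 and qs = 8·348 - 1889 = 895.
Quantity traded falls to 895. At q = 895 the demand price is (4351 - 895)/8 = 432 and the supply price is (1889 + 895)/8 = 348.
Deadweight loss = ½ · (432 - 348) · (1231 - 895) = ½ · 84 · 336 = 14112.

14112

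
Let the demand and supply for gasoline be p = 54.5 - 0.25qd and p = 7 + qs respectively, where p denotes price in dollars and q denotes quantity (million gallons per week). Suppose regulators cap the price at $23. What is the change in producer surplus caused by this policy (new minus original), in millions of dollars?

-594

Rearranging demand gives qd = 218 - 4p; rearranging supply gives qs = p - 7. In a free market, 218 - 4p = p - 7 gives the equilibrium p* = 45, q* = 38.
Because the ceiling (23) lies below the market-clearing price, it is binding.
At p = 23: qd = 218 - 4·23 = 126 and qs = 23 - 7 = 16.
Producer surplus without the control is ½ · (45 - 7) · 38 = 722.
With the ceiling, producers sell 16 units at 23, so PS = ½ · (23 - 7) · 16 = 128.
Change in producer surplus = 128 - 722 = -594.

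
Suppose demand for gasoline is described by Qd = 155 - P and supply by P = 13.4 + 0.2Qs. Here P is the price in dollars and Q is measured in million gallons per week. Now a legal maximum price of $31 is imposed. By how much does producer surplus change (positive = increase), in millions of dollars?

Rearranging supply gives Qs = 5P - 67. Equilibrium: 155 - P = 5P - 67, so 222 = 6P and P* = 37, Q* = 118.
Since 31 < 37, the ceiling is binding.
At P = 31: Qd = 155 - 31 = 124 and Qs = 5·31 - 67 = 88.
Producer surplus without the control is ½ · (37 - 13.4) · 118 = 1392.4.
With the ceiling, producers sell 88 units at 31, so PS = ½ · (31 - 13.4) · 88 = 774.4.
Change in producer surplus = 774.4 - 1392.4 = -618.

-618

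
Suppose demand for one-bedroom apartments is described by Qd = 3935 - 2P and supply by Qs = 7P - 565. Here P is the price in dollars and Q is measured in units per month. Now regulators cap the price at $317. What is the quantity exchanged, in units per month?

Without the control the market clears where 3935 - 2P = 7P - 565, i.e. P* = 500 and Q* = 2935.
Because the ceiling (317) lies below the market-clearing price, it is binding.
At P = 317: Qd = 3935 - 2·317 = 3301 and Qs = 7·317 - 565 = 1654.
The quantity actually transacted is the short side, supply: 1654.

1654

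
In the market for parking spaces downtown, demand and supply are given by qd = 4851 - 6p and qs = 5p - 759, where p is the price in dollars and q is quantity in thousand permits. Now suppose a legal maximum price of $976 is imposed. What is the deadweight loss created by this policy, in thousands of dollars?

0

In a free market, 4851 - 6p = 5p - 759 gives the equilibrium p* = 510, q* = 1791.
Since 976 is above p* = 510, the ceiling does not bind and the free-market outcome prevails.
Since the control does not bind, no trades are prevented and deadweight loss is zero.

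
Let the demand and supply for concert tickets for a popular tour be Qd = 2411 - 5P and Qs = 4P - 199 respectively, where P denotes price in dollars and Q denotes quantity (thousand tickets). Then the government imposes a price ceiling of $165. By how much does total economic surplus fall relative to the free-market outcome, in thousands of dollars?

56250

Without the control the market clears where 2411 - 5P = 4P - 199, i.e. P* = 290 and Q* = 961.
Since 165 < 290, the ceiling is binding.
At P = 165: Qd = 2411 - 5·165 = 1586 and Qs = 4·165 - 199 = 461.
Quantity traded falls to 461. At Q = 461 the demand price is (2411 - 461)/5 = 390 and the supply price is (199 + 461)/4 = 165.
Deadweight loss = ½ · (390 - 165) · (961 - 461) = ½ · 225 · 500 = 56250.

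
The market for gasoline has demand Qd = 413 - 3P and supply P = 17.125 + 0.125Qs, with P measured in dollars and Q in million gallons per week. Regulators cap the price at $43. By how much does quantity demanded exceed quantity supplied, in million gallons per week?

77

Rearranging supply gives Qs = 8P - 137. Without the control the market clears where 413 - 3P = 8P - 137, i.e. P* = 50 and Q* = 263.
Because the ceiling (43) lies below the market-clearing price, it is binding.
At P = 43: Qd = 413 - 3·43 = 284 and Qs = 8·43 - 137 = 207.
Shortage = Qd - Qs = 284 - 207 = 77.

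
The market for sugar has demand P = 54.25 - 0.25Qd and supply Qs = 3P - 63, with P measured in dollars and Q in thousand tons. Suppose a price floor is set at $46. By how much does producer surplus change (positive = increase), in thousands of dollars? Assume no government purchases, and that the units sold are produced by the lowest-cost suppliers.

102

Rearranging demand gives Qd = 217 - 4P. In a free market, 217 - 4P = 3P - 63 gives the equilibrium P* = 40, Q* = 57.
Since 46 > 40, the floor is binding.
At P = 46: Qd = 217 - 4·46 = 33 and Qs = 3·46 - 63 = 75.
Producer surplus without the control is ½ · (40 - 21) · 57 = 541.5.
With the floor, 33 units are sold at 46. The supply price at Q = 33 is 32, so PS = ½ · [(46 - 21) + (46 - 32)] · 33 = 643.5.
Change in producer surplus = 643.5 - 541.5 = 102.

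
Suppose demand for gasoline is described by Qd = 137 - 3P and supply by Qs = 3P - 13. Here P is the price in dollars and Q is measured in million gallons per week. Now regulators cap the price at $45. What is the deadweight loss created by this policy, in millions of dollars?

0

Equilibrium: 137 - 3P = 3P - 13, so 150 = 6P and P* = 25, Q* = 62.
The ceiling of 45 is above the equilibrium price 25, so it is not binding; the market clears at P* = 25, Q* = 62.
Since the control does not bind, no trades are prevented and deadweight loss is zero.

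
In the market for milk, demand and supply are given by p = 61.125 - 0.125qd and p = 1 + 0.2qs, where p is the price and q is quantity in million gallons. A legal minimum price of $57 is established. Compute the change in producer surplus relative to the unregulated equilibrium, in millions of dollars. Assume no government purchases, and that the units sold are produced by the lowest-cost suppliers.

Rearranging demand gives qd = 489 - 8p; rearranging supply gives qs = 5p - 5. In a free market, 489 - 8p = 5p - 5 gives the equilibrium p* = 38, q* = 185.
Since 57 > 38, the floor is binding.
At p = 57: qd = 489 - 8·57 = 33 and qs = 5·57 - 5 = 280.
Producer surplus without the control is ½ · (38 - 1) · 185 = 3422.5.
With the floor, 33 units are sold at 57. The supply price at q = 33 is 7.6, so PS = ½ · [(57 - 1) + (57 - 7.6)] · 33 = 1739.1.
Change in producer surplus = 1739.1 - 3422.5 = -1683.4.

-1683.4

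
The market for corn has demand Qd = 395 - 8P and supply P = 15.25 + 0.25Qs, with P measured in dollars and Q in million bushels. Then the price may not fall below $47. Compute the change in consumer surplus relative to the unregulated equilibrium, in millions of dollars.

-495

Rearranging supply gives Qs = 4P - 61. In a free market, 395 - 8P = 4P - 61 gives the equilibrium P* = 38, Q* = 91.
The floor of 47 is above the equilibrium price 38, so it binds.
At P = 47: Qd = 395 - 8·47 = 19 and Qs = 4·47 - 61 = 127.
Consumer surplus without the control is ½ · (49.375 - 38) · 91 = 517.5625.
With the floor, consumers buy 19 units at 47, so CS = ½ · (49.375 - 47) · 19 = 22.5625.
Change in consumer surplus = 22.5625 - 517.5625 = -495.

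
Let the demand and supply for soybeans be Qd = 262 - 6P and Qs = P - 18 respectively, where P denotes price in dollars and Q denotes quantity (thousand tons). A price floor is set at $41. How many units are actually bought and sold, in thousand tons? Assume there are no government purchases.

16

Without the control the market clears where 262 - 6P = P - 18, i.e. P* = 40 and Q* = 22.
The floor of 41 is above the equilibrium price 40, so it binds.
At P = 41: Qd = 262 - 6·41 = 16 and Qs = 41 - 18 = 23.
The quantity actually transacted is the short side, demand: 16.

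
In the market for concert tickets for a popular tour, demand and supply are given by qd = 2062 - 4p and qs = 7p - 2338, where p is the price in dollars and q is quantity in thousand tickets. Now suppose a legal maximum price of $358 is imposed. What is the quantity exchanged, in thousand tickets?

Without the control the market clears where 2062 - 4p = 7p - 2338, i.e. p* = 400 and q* = 462.
Because the ceiling (358) lies below the market-clearing price, it is binding.
At p = 358: qd = 2062 - 4·358 = 630 and qs = 7·358 - 2338 = 168.
The quantity actually transacted is the short side, supply: 168.

168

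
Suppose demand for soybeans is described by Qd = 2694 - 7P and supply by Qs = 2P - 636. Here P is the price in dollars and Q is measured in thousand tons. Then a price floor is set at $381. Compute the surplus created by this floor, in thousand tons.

99

In a free market, 2694 - 7P = 2P - 636 gives the equilibrium P* = 370, Q* = 104.
Because the floor (381) lies above the market-clearing price, it is binding.
At P = 381: Qd = 2694 - 7·381 = 27 and Qs = 2·381 - 636 = 126.
Surplus = Qs - Qd = 126 - 27 = 99.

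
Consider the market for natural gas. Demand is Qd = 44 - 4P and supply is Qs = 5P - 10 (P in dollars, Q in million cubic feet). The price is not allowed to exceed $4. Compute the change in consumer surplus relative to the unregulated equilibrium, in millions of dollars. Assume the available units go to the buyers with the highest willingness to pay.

Setting quantity demanded equal to quantity supplied, 44 - 4P = 5P - 10, gives P* = 6 and Q* = 20.
Since 4 < 6, the ceiling is binding.
At P = 4: Qd = 44 - 4·4 = 28 and Qs = 5·4 - 10 = 10.
Consumer surplus without the control is ½ · (11 - 6) · 20 = 50.
With the ceiling, 10 units are sold at 4 (assume they go to the highest-value buyers). The demand price at Q = 10 is 8.5, so CS = ½ · [(11 - 4) + (8.5 - 4)] · 10 = 57.5.
Change in consumer surplus = 57.5 - 50 = 7.5.

7.5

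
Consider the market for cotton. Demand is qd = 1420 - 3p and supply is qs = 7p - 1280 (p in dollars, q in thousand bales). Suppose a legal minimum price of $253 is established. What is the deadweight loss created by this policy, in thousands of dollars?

0

Setting quantity demanded equal to quantity supplied, 1420 - 3p = 7p - 1280, gives p* = 270 and q* = 610.
Since 253 is below p* = 270, the floor does not bind and the free-market outcome prevails.
Since the control does not bind, no trades are prevented and deadweight loss is zero.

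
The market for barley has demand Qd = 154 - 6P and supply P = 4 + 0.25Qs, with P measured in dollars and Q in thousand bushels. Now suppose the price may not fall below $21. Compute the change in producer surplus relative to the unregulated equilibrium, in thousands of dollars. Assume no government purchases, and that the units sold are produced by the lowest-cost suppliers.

40

Rearranging supply gives Qs = 4P - 16. In a free market, 154 - 6P = 4P - 16 gives the equilibrium P* = 17, Q* = 52.
Because the floor (21) lies above the market-clearing price, it is binding.
At P = 21: Qd = 154 - 6·21 = 28 and Qs = 4·21 - 16 = 68.
Producer surplus without the control is ½ · (17 - 4) · 52 = 338.
With the floor, 28 units are sold at 21. The supply price at Q = 28 is 11, so PS = ½ · [(21 - 4) + (21 - 11)] · 28 = 378.
Change in producer surplus = 378 - 338 = 40.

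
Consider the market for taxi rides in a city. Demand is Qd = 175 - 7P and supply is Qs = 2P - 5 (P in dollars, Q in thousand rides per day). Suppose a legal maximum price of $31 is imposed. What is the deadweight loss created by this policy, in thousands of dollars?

0

In a free market, 175 - 7P = 2P - 5 gives the equilibrium P* = 20, Q* = 35.
The ceiling of 31 is above the equilibrium price 20, so it is not binding; the market clears at P* = 20, Q* = 35.
Since the control does not bind, no trades are prevented and deadweight loss is zero.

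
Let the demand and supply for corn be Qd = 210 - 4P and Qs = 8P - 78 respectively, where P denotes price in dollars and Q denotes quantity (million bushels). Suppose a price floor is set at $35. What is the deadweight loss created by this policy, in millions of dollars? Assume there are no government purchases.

Equilibrium: 210 - 4P = 8P - 78, so 288 = 12P and P* = 24, Q* = 114.
Because the floor (35) lies above the market-clearing price, it is binding.
At P = 35: Qd = 210 - 4·35 = 70 and Qs = 8·35 - 78 = 202.
Quantity traded falls to 70. At Q = 70 the demand price is (210 - 70)/4 = 35 and the supply price is (78 + 70)/8 = 18.5.
Deadweight loss = ½ · (35 - 18.5) · (114 - 70) = ½ · 16.5 · 44 = 363.

363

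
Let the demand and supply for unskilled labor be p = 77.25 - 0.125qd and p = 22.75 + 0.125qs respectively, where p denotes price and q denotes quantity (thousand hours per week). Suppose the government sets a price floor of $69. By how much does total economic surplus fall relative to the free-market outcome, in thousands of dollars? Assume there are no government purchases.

Rearranging demand gives qd = 618 - 8p; rearranging supply gives qs = 8p - 182. Setting quantity demanded equal to quantity supplied, 618 - 8p = 8p - 182, gives p* = 50 and q* = 218.
The floor of 69 is above the equilibrium price 50, so it binds.
At p = 69: qd = 618 - 8·69 = 66 and qs = 8·69 - 182 = 370.
Quantity traded falls to 66. At q = 66 the demand price is (618 - 66)/8 = 69 and the supply price is (182 + 66)/8 = 31.
Deadweight loss = ½ · (69 - 31) · (218 - 66) = ½ · 38 · 152 = 2888.

2888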